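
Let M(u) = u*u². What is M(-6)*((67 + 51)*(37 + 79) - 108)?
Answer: -2933280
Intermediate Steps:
M(u) = u³
M(-6)*((67 + 51)*(37 + 79) - 108) = (-6)³*((67 + 51)*(37 + 79) - 108) = -216*(118*116 - 108) = -216*(13688 - 108) = -216*13580 = -2933280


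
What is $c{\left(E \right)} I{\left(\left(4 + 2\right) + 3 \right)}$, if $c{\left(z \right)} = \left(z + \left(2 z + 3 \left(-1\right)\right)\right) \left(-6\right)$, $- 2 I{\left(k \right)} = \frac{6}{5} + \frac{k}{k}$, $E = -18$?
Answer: $- \frac{1881}{5} \approx -376.2$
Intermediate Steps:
$I{\left(k \right)} = - \frac{11}{10}$ ($I{\left(k \right)} = - \frac{\frac{6}{5} + \frac{k}{k}}{2} = - \frac{6 \cdot \frac{1}{5} + 1}{2} = - \frac{\frac{6}{5} + 1}{2} = \left(- \frac{1}{2}\right) \frac{11}{5} = - \frac{11}{10}$)
$c{\left(z \right)} = 18 - 18 z$ ($c{\left(z \right)} = \left(z + \left(2 z - 3\right)\right) \left(-6\right) = \left(z + \left(-3 + 2 z\right)\right) \left(-6\right) = \left(-3 + 3 z\right) \left(-6\right) = 18 - 18 z$)
$c{\left(E \right)} I{\left(\left(4 + 2\right) + 3 \right)} = \left(18 - -324\right) \left(- \frac{11}{10}\right) = \left(18 + 324\right) \left(- \frac{11}{10}\right) = 342 \left(- \frac{11}{10}\right) = - \frac{1881}{5}$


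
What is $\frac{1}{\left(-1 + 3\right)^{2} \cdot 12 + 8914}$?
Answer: $\frac{1}{8962} \approx 0.00011158$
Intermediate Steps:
$\frac{1}{\left(-1 + 3\right)^{2} \cdot 12 + 8914} = \frac{1}{2^{2} \cdot 12 + 8914} = \frac{1}{4 \cdot 12 + 8914} = \frac{1}{48 + 8914} = \frac{1}{8962}$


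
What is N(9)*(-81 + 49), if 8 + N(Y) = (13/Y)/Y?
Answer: 20320/81 ≈ 250.86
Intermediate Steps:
N(Y) = -8 + 13/Y**2 (N(Y) = -8 + (13/Y)/Y = -8 + 13/Y**2)
N(9)*(-81 + 49) = (-8 + 13/9**2)*(-81 + 49) = (-8 + 13*(1/81))*(-32) = (-8 + 13/81)*(-32) = -635/81*(-32) = 20320/81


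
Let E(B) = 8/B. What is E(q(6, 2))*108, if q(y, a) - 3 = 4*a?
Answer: 864/11 ≈ 78.545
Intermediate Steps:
q(y, a) = 3 + 4*a
E(q(6, 2))*108 = (8/(3 + 4*2))*108 = (8/(3 + 8))*108 = (8/11)*108 = 864/11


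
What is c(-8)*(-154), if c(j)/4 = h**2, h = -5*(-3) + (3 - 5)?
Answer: -104104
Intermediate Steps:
h = 13 (h = 15 - 2 = 13)
c(j) = 676 (c(j) = 4*13**2 = 4*169 = 676)
c(-8)*(-154) = 676*(-154) = -104104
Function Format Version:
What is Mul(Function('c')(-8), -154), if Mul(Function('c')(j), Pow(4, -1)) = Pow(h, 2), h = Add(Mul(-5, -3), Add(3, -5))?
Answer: -104104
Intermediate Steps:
h = 13 (h = Add(15, -2) = 13)
Function('c')(j) = 676 (Function('c')(j) = Mul(4, Pow(13, 2)) = Mul(4, 169) = 676)
Mul(Function('c')(-8), -154) = Mul(676, -154) = -104104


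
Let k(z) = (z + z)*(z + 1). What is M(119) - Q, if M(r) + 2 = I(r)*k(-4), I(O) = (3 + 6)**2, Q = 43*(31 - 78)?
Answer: 3963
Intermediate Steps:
Q = -2021 (Q = 43*(-47) = -2021)
I(O) = 81 (I(O) = 9**2 = 81)
k(z) = 2*z*(1 + z) (k(z) = (2*z)*(1 + z) = 2*z*(1 + z))
M(r) = 1942 (M(r) = -2 + 81*(2*(-4)*(1 - 4)) = -2 + 81*(2*(-4)*(-3)) = -2 + 81*24 = -2 + 1944 = 1942)
M(119) - Q = 1942 - 1*(-2021) = 1942 + 2021 = 3963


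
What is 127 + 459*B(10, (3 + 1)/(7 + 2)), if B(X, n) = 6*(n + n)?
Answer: 2575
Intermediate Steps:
B(X, n) = 12*n (B(X, n) = 6*(2*n) = 12*n)
127 + 459*B(10, (3 + 1)/(7 + 2)) = 127 + 459*(12*((3 + 1)/(7 + 2))) = 127 + 459*(12*(4/9)) = 127 + 459*(16/3) = 127 + 2448 = 2575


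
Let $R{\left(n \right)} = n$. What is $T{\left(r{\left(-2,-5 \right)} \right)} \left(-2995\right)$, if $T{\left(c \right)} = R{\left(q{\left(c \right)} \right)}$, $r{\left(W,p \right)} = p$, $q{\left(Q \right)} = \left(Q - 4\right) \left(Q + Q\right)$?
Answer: $-269550$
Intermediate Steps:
$q{\left(Q \right)} = 2 Q \left(-4 + Q\right)$ ($q{\left(Q \right)} = \left(-4 + Q\right) 2 Q = 2 Q \left(-4 + Q\right)$)
$T{\left(c \right)} = 2 c \left(-4 + c\right)$
$T{\left(r{\left(-2,-5 \right)} \right)} \left(-2995\right) = 2 \left(-5\right) \left(-4 - 5\right) \left(-2995\right) = 2 \left(-5\right) \left(-9\right) \left(-2995\right) = 90 \left(-2995\right) = -269550$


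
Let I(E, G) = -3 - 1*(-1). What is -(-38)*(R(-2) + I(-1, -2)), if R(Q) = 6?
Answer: 152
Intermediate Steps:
I(E, G) = -2 (I(E, G) = -3 + 1 = -2)
-(-38)*(R(-2) + I(-1, -2)) = -(-38)*(6 - 2) = -(-38)*4 = -1*(-152) = 152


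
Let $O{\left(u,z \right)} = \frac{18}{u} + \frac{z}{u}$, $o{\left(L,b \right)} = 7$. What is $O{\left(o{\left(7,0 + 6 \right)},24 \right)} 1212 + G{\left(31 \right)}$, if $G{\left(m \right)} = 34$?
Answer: $7306$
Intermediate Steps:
$O{\left(o{\left(7,0 + 6 \right)},24 \right)} 1212 + G{\left(31 \right)} = \frac{18 + 24}{7} \cdot 1212 + 34 = \frac{1}{7} \cdot 42 \cdot 1212 + 34 = 6 \cdot 1212 + 34 = 7272 + 34 = 7306$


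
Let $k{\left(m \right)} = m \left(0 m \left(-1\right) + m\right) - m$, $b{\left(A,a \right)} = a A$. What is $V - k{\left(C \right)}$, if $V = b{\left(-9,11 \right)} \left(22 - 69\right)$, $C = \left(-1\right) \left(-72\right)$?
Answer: $-459$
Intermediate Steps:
$b{\left(A,a \right)} = A a$
$C = 72$
$V = 4653$ ($V = \left(-9\right) 11 \left(22 - 69\right) = \left(-99\right) \left(-47\right) = 4653$)
$k{\left(m \right)} = m^{2} - m$ ($k{\left(m \right)} = m \left(0 \left(-1\right) + m\right) - m = m \left(0 + m\right) - m = m m - m = m^{2} - m$)
$V - k{\left(C \right)} = 4653 - 72 \left(-1 + 72\right) = 4653 - 72 \cdot 71 = 4653 - 5112 = -459$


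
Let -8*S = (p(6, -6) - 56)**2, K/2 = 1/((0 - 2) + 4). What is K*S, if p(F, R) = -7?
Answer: -3969/8 ≈ -496.13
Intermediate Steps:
K = 1 (K = 2/((0 - 2) + 4) = 2/(-2 + 4) = 2/2 = 2*(1/2) = 1)
S = -3969/8 (S = -(-7 - 56)**2/8 = -1/8*(-63)**2 = -1/8*3969 = -3969/8 ≈ -496.13)
K*S = 1*(-3969/8) = -3969/8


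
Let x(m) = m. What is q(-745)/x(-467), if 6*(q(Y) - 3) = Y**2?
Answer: -555043/2802 ≈ -198.09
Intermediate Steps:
q(Y) = 3 + Y**2/6
q(-745)/x(-467) = (3 + (1/6)*(-745)**2)/(-467) = (3 + (1/6)*555025)*(-1/467) = (3 + 555025/6)*(-1/467) = (555043/6)*(-1/467) = -555043/2802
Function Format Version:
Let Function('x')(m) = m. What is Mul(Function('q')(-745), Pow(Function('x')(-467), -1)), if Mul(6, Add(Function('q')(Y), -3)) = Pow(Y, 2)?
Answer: Rational(-555043, 2802) ≈ -198.09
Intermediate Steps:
Function('q')(Y) = Add(3, Mul(Rational(1, 6), Pow(Y, 2)))
Mul(Function('q')(-745), Pow(Function('x')(-467), -1)) = Mul(Add(3, Mul(Rational(1, 6), Pow(-745, 2))), Pow(-467, -1)) = Mul(Add(3, Mul(Rational(1, 6), 555025)), Rational(-1, 467)) = Mul(Add(3, Rational(555025, 6)), Rational(-1, 467)) = Mul(Rational(555043, 6), Rational(-1, 467)) = Rational(-555043, 2802)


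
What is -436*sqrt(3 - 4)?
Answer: -436*I ≈ -436.0*I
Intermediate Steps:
-436*sqrt(3 - 4) = -436*I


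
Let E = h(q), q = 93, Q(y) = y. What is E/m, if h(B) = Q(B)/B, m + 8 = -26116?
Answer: -1/26124 ≈ -3.8279e-5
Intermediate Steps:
m = -26124 (m = -8 - 26116 = -26124)
h(B) = 1 (h(B) = B/B = 1)
E = 1
E/m = 1/(-26124) = 1*(-1/26124) = -1/26124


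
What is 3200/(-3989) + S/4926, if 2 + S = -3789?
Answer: -30885499/19649814 ≈ -1.5718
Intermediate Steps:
S = -3791 (S = -2 - 3789 = -3791)
3200/(-3989) + S/4926 = 3200/(-3989) - 3791/4926 = 3200*(-1/3989) - 3791*1/4926 = -3200/3989 - 3791/4926 = -30885499/19649814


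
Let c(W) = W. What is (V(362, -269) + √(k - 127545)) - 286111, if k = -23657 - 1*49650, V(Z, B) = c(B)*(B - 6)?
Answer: -212136 + 2*I*√50213 ≈ -2.1214e+5 + 448.17*I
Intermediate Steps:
V(Z, B) = B*(-6 + B) (V(Z, B) = B*(B - 6) = B*(-6 + B))
k = -73307 (k = -23657 - 49650 = -73307)
(V(362, -269) + √(k - 127545)) - 286111 = (-269*(-6 - 269) + √(-73307 - 127545)) - 286111 = (-269*(-275) + √(-200852)) - 286111 = (73975 + 2*I*√50213) - 286111 = -212136 + 2*I*√50213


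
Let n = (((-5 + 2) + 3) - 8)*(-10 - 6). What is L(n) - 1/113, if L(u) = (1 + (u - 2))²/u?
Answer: 1822449/14464 ≈ 126.00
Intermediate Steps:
n = 128 (n = ((-3 + 3) - 8)*(-16) = (0 - 8)*(-16) = -8*(-16) = 128)
L(u) = (-1 + u)²/u (L(u) = (1 + (-2 + u))²/u = (-1 + u)²/u)
L(n) - 1/113 = (-1 + 128)²/128 - 1/113 = (1/128)*127² - 1*1/113 = (1/128)*16129 - 1/113 = 16129/128 - 1/113 = 1822449/14464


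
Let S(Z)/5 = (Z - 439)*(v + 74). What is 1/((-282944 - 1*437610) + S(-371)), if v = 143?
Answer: -1/1599404 ≈ -6.2523e-7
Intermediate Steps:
S(Z) = -476315 + 1085*Z (S(Z) = 5*((Z - 439)*(143 + 74)) = 5*((-439 + Z)*217) = 5*(-95263 + 217*Z) = -476315 + 1085*Z)
1/((-282944 - 1*437610) + S(-371)) = 1/((-282944 - 1*437610) + (-476315 + 1085*(-371))) = 1/((-282944 - 437610) + (-476315 - 402535)) = 1/(-720554 - 878850) = 1/(-1599404) = -1/1599404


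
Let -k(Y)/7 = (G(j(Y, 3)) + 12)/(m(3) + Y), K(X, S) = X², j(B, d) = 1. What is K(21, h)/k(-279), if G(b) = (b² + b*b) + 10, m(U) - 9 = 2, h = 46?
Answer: 1407/2 ≈ 703.50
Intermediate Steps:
m(U) = 11 (m(U) = 9 + 2 = 11)
G(b) = 10 + 2*b² (G(b) = (b² + b²) + 10 = 2*b² + 10 = 10 + 2*b²)
k(Y) = -168/(11 + Y) (k(Y) = -7*((10 + 2*1²) + 12)/(11 + Y) = -7*((10 + 2*1) + 12)/(11 + Y) = -7*((10 + 2) + 12)/(11 + Y) = -7*(12 + 12)/(11 + Y) = -168/(11 + Y))
K(21, h)/k(-279) = 21²/((-168/(11 - 279))) = 441/((-168/(-268))) = 441/((-168*(-1/268))) = 441/(42/67) = 441*(67/42) = 1407/2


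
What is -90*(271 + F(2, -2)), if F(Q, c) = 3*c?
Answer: -23850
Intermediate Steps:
-90*(271 + F(2, -2)) = -90*(271 + 3*(-2)) = -90*(271 - 6) = -90*265 = -23850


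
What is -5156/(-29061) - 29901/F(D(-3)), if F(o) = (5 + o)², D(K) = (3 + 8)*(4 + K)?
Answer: -867633025/7439616 ≈ -116.62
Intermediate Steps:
D(K) = 44 + 11*K (D(K) = 11*(4 + K) = 44 + 11*K)
-5156/(-29061) - 29901/F(D(-3)) = -5156/(-29061) - 29901/(5 + (44 + 11*(-3)))² = -5156*(-1/29061) - 29901/(5 + (44 - 33))² = 5156/29061 - 29901/(5 + 11)² = 5156/29061 - 29901/(16²) = 5156/29061 - 29901/256 = -867633025/7439616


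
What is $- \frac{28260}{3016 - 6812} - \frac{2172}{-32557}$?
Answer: $\frac{232076433}{30896593} \approx 7.5114$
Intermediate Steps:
$- \frac{28260}{3016 - 6812} - \frac{2172}{-32557} = - \frac{28260}{3016 - 6812} - - \frac{2172}{32557} = - \frac{28260}{-3796} + \frac{2172}{32557} = \left(-28260\right) \left(- \frac{1}{3796}\right) + \frac{2172}{32557} = \frac{7065}{949} + \frac{2172}{32557} = \frac{232076433}{30896593}$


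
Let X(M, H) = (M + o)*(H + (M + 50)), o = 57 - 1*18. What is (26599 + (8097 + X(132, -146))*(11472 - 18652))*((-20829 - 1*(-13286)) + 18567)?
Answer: -1127864789584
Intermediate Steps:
o = 39 (o = 57 - 18 = 39)
X(M, H) = (39 + M)*(50 + H + M) (X(M, H) = (M + 39)*(H + (M + 50)) = (39 + M)*(H + (50 + M)) = (39 + M)*(50 + H + M))
(26599 + (8097 + X(132, -146))*(11472 - 18652))*((-20829 - 1*(-13286)) + 18567) = (26599 + (8097 + (1950 + 132² + 39*(-146) + 89*132 - 146*132))*(11472 - 18652))*((-20829 - 1*(-13286)) + 18567) = (26599 + (8097 + (1950 + 17424 - 5694 + 11748 - 19272))*(-7180))*((-20829 + 13286) + 18567) = (26599 + (8097 + 6156)*(-7180))*(-7543 + 18567) = (26599 + 14253*(-7180))*11024 = (26599 - 102336540)*11024 = -102309941*11024 = -1127864789584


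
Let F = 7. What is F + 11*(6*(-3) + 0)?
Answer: -191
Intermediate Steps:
F + 11*(6*(-3) + 0) = 7 + 11*(6*(-3) + 0) = 7 + 11*(-18 + 0) = 7 + 11*(-18) = 7 - 198 = -191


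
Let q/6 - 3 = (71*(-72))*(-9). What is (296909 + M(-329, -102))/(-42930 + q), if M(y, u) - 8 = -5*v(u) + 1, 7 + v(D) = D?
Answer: 297463/233136 ≈ 1.2759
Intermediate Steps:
v(D) = -7 + D
q = 276066 (q = 18 + 6*((71*(-72))*(-9)) = 18 + 6*(-5112*(-9)) = 18 + 6*46008 = 18 + 276048 = 276066)
M(y, u) = 44 - 5*u (M(y, u) = 8 + (-5*(-7 + u) + 1) = 8 + ((35 - 5*u) + 1) = 8 + (36 - 5*u) = 44 - 5*u)
(296909 + M(-329, -102))/(-42930 + q) = (296909 + (44 - 5*(-102)))/(-42930 + 276066) = (296909 + (44 + 510))/233136 = (296909 + 554)*(1/233136) = 297463*(1/233136) = 297463/233136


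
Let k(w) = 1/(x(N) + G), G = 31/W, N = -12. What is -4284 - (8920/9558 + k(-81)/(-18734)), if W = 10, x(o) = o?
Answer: -17071497504343/3984075477 ≈ -4284.9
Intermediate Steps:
G = 31/10 ≈ 3.1000
k(w) = -10/89 (k(w) = 1/(-12 + 31/10) = 1/(-89/10) = -10/89)
-4284 - (8920/9558 + k(-81)/(-18734)) = -4284 - (8920/9558 - 10/89/(-18734)) = -4284 - (8920*(1/9558) - 10/89*(-1/18734)) = -4284 - (4460/4779 + 5/833663) = -4284 - 1*3718160875/3984075477 = -4284 - 3718160875/3984075477 = -17071497504343/3984075477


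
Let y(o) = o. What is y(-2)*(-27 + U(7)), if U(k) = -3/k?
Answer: 384/7 ≈ 54.857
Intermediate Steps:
y(-2)*(-27 + U(7)) = -2*(-27 - 3/7) = -2*(-192/7) = 384/7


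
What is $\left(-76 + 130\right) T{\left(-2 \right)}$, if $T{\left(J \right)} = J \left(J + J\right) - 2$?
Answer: $324$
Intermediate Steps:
$T{\left(J \right)} = -2 + 2 J^{2}$ ($T{\left(J \right)} = J 2 J - 2 = 2 J^{2} - 2 = -2 + 2 J^{2}$)
$\left(-76 + 130\right) T{\left(-2 \right)} = \left(-76 + 130\right) \left(-2 + 2 \left(-2\right)^{2}\right) = 54 \left(-2 + 2 \cdot 4\right) = 54 \left(-2 + 8\right) = 54 \cdot 6 = 324$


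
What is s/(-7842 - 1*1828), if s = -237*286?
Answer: 33891/4835 ≈ 7.0095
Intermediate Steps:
s = -67782
s/(-7842 - 1*1828) = -67782/(-7842 - 1*1828) = -67782/(-7842 - 1828) = -67782/(-9670) = -67782*(-1/9670) = 33891/4835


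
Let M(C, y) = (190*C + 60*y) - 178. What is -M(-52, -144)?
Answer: 18698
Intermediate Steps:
M(C, y) = -178 + 60*y + 190*C (M(C, y) = (60*y + 190*C) - 178 = -178 + 60*y + 190*C)
-M(-52, -144) = -(-178 + 60*(-144) + 190*(-52)) = -(-178 - 8640 - 9880) = -1*(-18698) = 18698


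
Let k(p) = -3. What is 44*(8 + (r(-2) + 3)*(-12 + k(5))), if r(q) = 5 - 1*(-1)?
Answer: -5588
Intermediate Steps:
r(q) = 6 (r(q) = 5 + 1 = 6)
44*(8 + (r(-2) + 3)*(-12 + k(5))) = 44*(8 + (6 + 3)*(-12 - 3)) = 44*(8 + 9*(-15)) = 44*(8 - 135) = 44*(-127) = -5588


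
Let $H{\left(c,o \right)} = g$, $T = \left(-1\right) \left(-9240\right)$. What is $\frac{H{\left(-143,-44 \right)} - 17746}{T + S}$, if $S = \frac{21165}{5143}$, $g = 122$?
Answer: $- \frac{90640232}{47542485} \approx -1.9065$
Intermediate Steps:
$T = 9240$
$S = \frac{21165}{5143}$ ($S = 21165 \cdot \frac{1}{5143} = \frac{21165}{5143} \approx 4.1153$)
$H{\left(c,o \right)} = 122$
$\frac{H{\left(-143,-44 \right)} - 17746}{T + S} = \frac{122 - 17746}{9240 + \frac{21165}{5143}} = - \frac{17624}{\frac{47542485}{5143}} = \left(-17624\right) \frac{5143}{47542485} = - \frac{90640232}{47542485}$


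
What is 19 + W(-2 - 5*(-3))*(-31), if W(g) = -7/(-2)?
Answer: -179/2 ≈ -89.500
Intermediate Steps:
W(g) = 7/2 (W(g) = -7*(-½) = 7/2)
19 + W(-2 - 5*(-3))*(-31) = 19 + (7/2)*(-31) = 19 - 217/2 = -179/2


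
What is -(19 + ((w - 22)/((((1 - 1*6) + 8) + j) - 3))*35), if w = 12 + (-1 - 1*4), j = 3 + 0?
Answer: 156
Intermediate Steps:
j = 3
w = 7 (w = 12 + (-1 - 4) = 12 - 5 = 7)
-(19 + ((w - 22)/((((1 - 1*6) + 8) + j) - 3))*35) = -(19 + ((7 - 22)/((((1 - 1*6) + 8) + 3) - 3))*35) = -(19 - 15/((((1 - 6) + 8) + 3) - 3)*35) = -(19 - 15/(((-5 + 8) + 3) - 3)*35) = -(19 - 15/((3 + 3) - 3)*35) = -(19 - 15/(6 - 3)*35) = -(19 - 15/3*35) = -(19 - 15*1/3*35) = -(19 - 5*35) = -(19 - 175) = -1*(-156) = 156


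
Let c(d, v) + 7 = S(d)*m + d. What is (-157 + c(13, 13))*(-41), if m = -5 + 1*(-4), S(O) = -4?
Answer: 4715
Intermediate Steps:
m = -9 (m = -5 - 4 = -9)
c(d, v) = 29 + d (c(d, v) = -7 + (-4*(-9) + d) = -7 + (36 + d) = 29 + d)
(-157 + c(13, 13))*(-41) = (-157 + (29 + 13))*(-41) = (-157 + 42)*(-41) = -115*(-41) = 4715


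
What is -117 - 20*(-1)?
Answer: -97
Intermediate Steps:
-117 - 20*(-1) = -117 + 20 = -97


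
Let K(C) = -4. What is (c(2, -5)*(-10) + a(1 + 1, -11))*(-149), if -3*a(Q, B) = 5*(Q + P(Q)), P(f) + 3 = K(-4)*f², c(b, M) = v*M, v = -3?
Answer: 54385/3 ≈ 18128.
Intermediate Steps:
c(b, M) = -3*M
P(f) = -3 - 4*f²
a(Q, B) = 5 - 5*Q/3 + 20*Q²/3 (a(Q, B) = -5*(Q + (-3 - 4*Q²))/3 = -5*(-3 + Q - 4*Q²)/3 = -(-15 - 20*Q² + 5*Q)/3 = 5 - 5*Q/3 + 20*Q²/3)
(c(2, -5)*(-10) + a(1 + 1, -11))*(-149) = (-3*(-5)*(-10) + (5 - 5*(1 + 1)/3 + 20*(1 + 1)²/3))*(-149) = (15*(-10) + (5 - 5/3*2 + (20/3)*2²))*(-149) = (-150 + (5 - 10/3 + (20/3)*4))*(-149) = (-150 + (5 - 10/3 + 80/3))*(-149) = (-150 + 85/3)*(-149) = -365/3*(-149) = 54385/3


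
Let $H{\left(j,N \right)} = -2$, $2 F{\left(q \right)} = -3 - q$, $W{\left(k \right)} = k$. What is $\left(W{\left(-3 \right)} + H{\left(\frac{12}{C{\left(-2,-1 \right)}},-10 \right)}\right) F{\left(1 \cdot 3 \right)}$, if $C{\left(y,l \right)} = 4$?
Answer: $15$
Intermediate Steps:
$F{\left(q \right)} = - \frac{3}{2} - \frac{q}{2}$ ($F{\left(q \right)} = \frac{-3 - q}{2} = - \frac{3}{2} - \frac{q}{2}$)
$\left(W{\left(-3 \right)} + H{\left(\frac{12}{C{\left(-2,-1 \right)}},-10 \right)}\right) F{\left(1 \cdot 3 \right)} = \left(-3 - 2\right) \left(- \frac{3}{2} - \frac{1 \cdot 3}{2}\right) = - 5 \left(- \frac{3}{2} - \frac{3}{2}\right) = \left(-5\right) \left(-3\right) = 15$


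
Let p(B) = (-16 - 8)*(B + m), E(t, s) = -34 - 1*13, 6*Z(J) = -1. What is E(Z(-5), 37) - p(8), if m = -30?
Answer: -575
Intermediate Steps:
Z(J) = -⅙ (Z(J) = (⅙)*(-1) = -⅙)
E(t, s) = -47 (E(t, s) = -34 - 13 = -47)
p(B) = 720 - 24*B (p(B) = (-16 - 8)*(B - 30) = -24*(-30 + B) = 720 - 24*B)
E(Z(-5), 37) - p(8) = -47 - (720 - 24*8) = -47 - (720 - 192) = -47 - 1*528 = -47 - 528 = -575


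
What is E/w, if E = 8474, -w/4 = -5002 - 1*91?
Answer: 4237/10186 ≈ 0.41596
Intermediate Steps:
w = 20372 (w = -4*(-5002 - 1*91) = -4*(-5002 - 91) = -4*(-5093) = 20372)
E/w = 8474/20372 = 8474*(1/20372) = 4237/10186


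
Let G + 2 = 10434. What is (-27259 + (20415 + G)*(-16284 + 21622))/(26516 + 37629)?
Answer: 164634027/64145 ≈ 2566.6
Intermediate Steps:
G = 10432 (G = -2 + 10434 = 10432)
(-27259 + (20415 + G)*(-16284 + 21622))/(26516 + 37629) = (-27259 + (20415 + 10432)*(-16284 + 21622))/(26516 + 37629) = (-27259 + 30847*5338)/64145 = (-27259 + 164661286)*(1/64145) = 164634027*(1/64145) = 164634027/64145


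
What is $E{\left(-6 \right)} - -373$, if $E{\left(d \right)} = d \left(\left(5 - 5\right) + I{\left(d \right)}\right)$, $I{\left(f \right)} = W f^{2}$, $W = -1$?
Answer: $589$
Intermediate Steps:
$I{\left(f \right)} = - f^{2}$
$E{\left(d \right)} = - d^{3}$ ($E{\left(d \right)} = d \left(\left(5 - 5\right) - d^{2}\right) = d \left(0 - d^{2}\right) = d \left(- d^{2}\right) = - d^{3}$)
$E{\left(-6 \right)} - -373 = - \left(-6\right)^{3} - -373 = \left(-1\right) \left(-216\right) + 373 = 216 + 373 = 589$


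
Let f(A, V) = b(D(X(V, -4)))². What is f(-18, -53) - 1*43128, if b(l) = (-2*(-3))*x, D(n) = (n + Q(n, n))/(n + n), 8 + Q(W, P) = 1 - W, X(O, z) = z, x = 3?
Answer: -42804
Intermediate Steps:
Q(W, P) = -7 - W (Q(W, P) = -8 + (1 - W) = -7 - W)
D(n) = -7/(2*n) (D(n) = (n + (-7 - n))/(n + n) = -7*1/(2*n) = -7/(2*n))
b(l) = 18 (b(l) = -2*(-3)*3 = 6*3 = 18)
f(A, V) = 324 (f(A, V) = 18² = 324)
f(-18, -53) - 1*43128 = 324 - 1*43128 = 324 - 43128 = -42804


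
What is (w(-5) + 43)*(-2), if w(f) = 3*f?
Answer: -56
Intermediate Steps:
(w(-5) + 43)*(-2) = (3*(-5) + 43)*(-2) = (-15 + 43)*(-2) = 28*(-2) = -56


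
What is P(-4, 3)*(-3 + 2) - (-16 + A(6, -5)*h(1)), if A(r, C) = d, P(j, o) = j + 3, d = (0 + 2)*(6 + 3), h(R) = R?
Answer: -1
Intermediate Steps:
d = 18 (d = 2*9 = 18)
P(j, o) = 3 + j
A(r, C) = 18
P(-4, 3)*(-3 + 2) - (-16 + A(6, -5)*h(1)) = (3 - 4)*(-3 + 2) - (-16 + 18*1) = -1*(-1) - (-16 + 18) = 1 - 1*2 = 1 - 2 = -1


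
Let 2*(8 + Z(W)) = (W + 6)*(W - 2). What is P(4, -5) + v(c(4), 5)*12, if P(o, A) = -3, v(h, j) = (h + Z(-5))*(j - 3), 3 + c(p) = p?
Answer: -255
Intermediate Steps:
Z(W) = -8 + (-2 + W)*(6 + W)/2 (Z(W) = -8 + ((W + 6)*(W - 2))/2 = -8 + ((6 + W)*(-2 + W))/2 = -8 + ((-2 + W)*(6 + W))/2 = -8 + (-2 + W)*(6 + W)/2)
c(p) = -3 + p
v(h, j) = (-3 + j)*(-23/2 + h) (v(h, j) = (h + (-14 + (½)*(-5)² + 2*(-5)))*(j - 3) = (h + (-14 + (½)*25 - 10))*(-3 + j) = (h + (-14 + 25/2 - 10))*(-3 + j) = (h - 23/2)*(-3 + j) = (-23/2 + h)*(-3 + j) = (-3 + j)*(-23/2 + h))
P(4, -5) + v(c(4), 5)*12 = -3 + (69/2 - 3*(-3 + 4) - 23/2*5 + (-3 + 4)*5)*12 = -3 + (69/2 - 3*1 - 115/2 + 1*5)*12 = -3 + (69/2 - 3 - 115/2 + 5)*12 = -3 - 21*12 = -3 - 252 = -255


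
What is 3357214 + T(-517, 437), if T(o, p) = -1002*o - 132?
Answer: 3875116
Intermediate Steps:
T(o, p) = -132 - 1002*o
3357214 + T(-517, 437) = 3357214 + (-132 - 1002*(-517)) = 3357214 + (-132 + 518034) = 3357214 + 517902 = 3875116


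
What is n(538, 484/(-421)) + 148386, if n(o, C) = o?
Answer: 148924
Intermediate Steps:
n(538, 484/(-421)) + 148386 = 538 + 148386 = 148924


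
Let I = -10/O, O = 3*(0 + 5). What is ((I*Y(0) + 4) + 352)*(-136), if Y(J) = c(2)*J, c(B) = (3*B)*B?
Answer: -48416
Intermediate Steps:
O = 15 (O = 3*5 = 15)
I = -2/3 (I = -10/15 = -10*1/15 = -2/3 ≈ -0.66667)
c(B) = 3*B**2
Y(J) = 12*J (Y(J) = (3*2**2)*J = (3*4)*J = 12*J)
((I*Y(0) + 4) + 352)*(-136) = ((-8*0 + 4) + 352)*(-136) = ((-2/3*0 + 4) + 352)*(-136) = ((0 + 4) + 352)*(-136) = (4 + 352)*(-136) = 356*(-136) = -48416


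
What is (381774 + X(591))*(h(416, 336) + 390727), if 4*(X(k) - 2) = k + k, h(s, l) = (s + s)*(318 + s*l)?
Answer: 89365710037705/2 ≈ 4.4683e+13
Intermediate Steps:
h(s, l) = 2*s*(318 + l*s) (h(s, l) = (2*s)*(318 + l*s) = 2*s*(318 + l*s))
X(k) = 2 + k/2 (X(k) = 2 + (k + k)/4 = 2 + (2*k)/4 = 2 + k/2)
(381774 + X(591))*(h(416, 336) + 390727) = (381774 + (2 + (1/2)*591))*(2*416*(318 + 336*416) + 390727) = (381774 + (2 + 591/2))*(2*416*(318 + 139776) + 390727) = (381774 + 595/2)*(2*416*140094 + 390727) = 764143*(116558208 + 390727)/2 = (764143/2)*116948935 = 89365710037705/2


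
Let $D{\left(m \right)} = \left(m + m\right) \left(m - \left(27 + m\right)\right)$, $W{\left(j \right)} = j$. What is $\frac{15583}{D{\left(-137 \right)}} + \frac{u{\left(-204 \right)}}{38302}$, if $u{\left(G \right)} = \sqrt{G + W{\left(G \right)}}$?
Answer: $\frac{15583}{7398} + \frac{i \sqrt{102}}{19151} \approx 2.1064 + 0.00052736 i$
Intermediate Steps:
$D{\left(m \right)} = - 54 m$ ($D{\left(m \right)} = 2 m \left(-27\right) = - 54 m$)
$u{\left(G \right)} = \sqrt{2} \sqrt{G}$ ($u{\left(G \right)} = \sqrt{G + G} = \sqrt{2 G} = \sqrt{2} \sqrt{G}$)
$\frac{15583}{D{\left(-137 \right)}} + \frac{u{\left(-204 \right)}}{38302} = \frac{15583}{\left(-54\right) \left(-137\right)} + \frac{\sqrt{2} \sqrt{-204}}{38302} = \frac{15583}{7398} + \sqrt{2} \cdot 2 i \sqrt{51} \cdot \frac{1}{38302} = 15583 \cdot \frac{1}{7398} + 2 i \sqrt{102} \cdot \frac{1}{38302} = \frac{15583}{7398} + \frac{i \sqrt{102}}{19151}$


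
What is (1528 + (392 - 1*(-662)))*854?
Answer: 2205028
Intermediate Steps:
(1528 + (392 - 1*(-662)))*854 = (1528 + (392 + 662))*854 = (1528 + 1054)*854 = 2582*854 = 2205028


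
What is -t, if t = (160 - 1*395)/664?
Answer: 235/664 ≈ 0.35392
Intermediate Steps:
t = -235/664 (t = (160 - 395)*(1/664) = -235*1/664 = -235/664 ≈ -0.35392)
-t = -1*(-235/664) = 235/664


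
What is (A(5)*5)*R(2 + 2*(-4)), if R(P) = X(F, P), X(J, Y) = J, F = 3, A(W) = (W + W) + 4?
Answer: 210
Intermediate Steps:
A(W) = 4 + 2*W (A(W) = 2*W + 4 = 4 + 2*W)
R(P) = 3
(A(5)*5)*R(2 + 2*(-4)) = ((4 + 2*5)*5)*3 = ((4 + 10)*5)*3 = (14*5)*3 = 70*3 = 210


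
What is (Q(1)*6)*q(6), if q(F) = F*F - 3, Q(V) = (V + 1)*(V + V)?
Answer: 792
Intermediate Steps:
Q(V) = 2*V*(1 + V) (Q(V) = (1 + V)*(2*V) = 2*V*(1 + V))
q(F) = -3 + F² (q(F) = F² - 3 = -3 + F²)
(Q(1)*6)*q(6) = ((2*1*(1 + 1))*6)*(-3 + 6²) = ((2*1*2)*6)*(-3 + 36) = (4*6)*33 = 24*33 = 792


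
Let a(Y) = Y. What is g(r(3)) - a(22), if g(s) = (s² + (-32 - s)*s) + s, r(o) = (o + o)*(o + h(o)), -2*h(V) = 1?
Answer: -487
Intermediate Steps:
h(V) = -½ (h(V) = -½*1 = -½)
r(o) = 2*o*(-½ + o) (r(o) = (o + o)*(o - ½) = (2*o)*(-½ + o) = 2*o*(-½ + o))
g(s) = s + s² + s*(-32 - s) (g(s) = (s² + s*(-32 - s)) + s = s + s² + s*(-32 - s))
g(r(3)) - a(22) = -93*(-1 + 2*3) - 1*22 = -93*(-1 + 6) - 22 = -93*5 - 22 = -31*15 - 22 = -465 - 22 = -487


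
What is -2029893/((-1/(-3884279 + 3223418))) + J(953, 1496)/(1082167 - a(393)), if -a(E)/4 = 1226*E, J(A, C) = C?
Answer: -4037093556134601751/3009439 ≈ -1.3415e+12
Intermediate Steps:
a(E) = -4904*E
-2029893/((-1/(-3884279 + 3223418))) + J(953, 1496)/(1082167 - a(393)) = -2029893/((-1/(-3884279 + 3223418))) + 1496/(1082167 - (-4904)*393) = -2029893/((-1/(-660861))) + 1496/(1082167 - 1*(-1927272)) = -2029893/((-1*(-1/660861))) + 1496/(1082167 + 1927272) = -2029893/1/660861 + 1496/3009439 = -2029893*660861 + 1496*(1/3009439) = -1341477117873 + 1496/3009439 = -4037093556134601751/3009439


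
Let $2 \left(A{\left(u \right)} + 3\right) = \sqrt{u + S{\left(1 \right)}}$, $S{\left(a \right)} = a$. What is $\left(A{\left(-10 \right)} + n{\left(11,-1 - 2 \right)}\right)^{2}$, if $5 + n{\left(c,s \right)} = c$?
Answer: $\frac{27}{4} + 9 i \approx 6.75 + 9.0 i$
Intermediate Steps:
$n{\left(c,s \right)} = -5 + c$
$A{\left(u \right)} = -3 + \frac{\sqrt{1 + u}}{2}$ ($A{\left(u \right)} = -3 + \frac{\sqrt{u + 1}}{2} = -3 + \frac{\sqrt{1 + u}}{2}$)
$\left(A{\left(-10 \right)} + n{\left(11,-1 - 2 \right)}\right)^{2} = \left(\left(-3 + \frac{\sqrt{1 - 10}}{2}\right) + \left(-5 + 11\right)\right)^{2} = \left(\left(-3 + \frac{\sqrt{-9}}{2}\right) + 6\right)^{2} = \left(\left(-3 + \frac{3 i}{2}\right) + 6\right)^{2} = \left(3 + \frac{3 i}{2}\right)^{2}$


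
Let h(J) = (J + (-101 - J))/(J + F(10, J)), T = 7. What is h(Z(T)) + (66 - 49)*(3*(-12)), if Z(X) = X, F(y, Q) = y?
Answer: -10505/17 ≈ -617.94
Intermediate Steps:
h(J) = -101/(10 + J) (h(J) = (J + (-101 - J))/(J + 10) = -101/(10 + J))
h(Z(T)) + (66 - 49)*(3*(-12)) = -101/(10 + 7) + (66 - 49)*(3*(-12)) = -101/17 + 17*(-36) = -101*1/17 - 612 = -101/17 - 612 = -10505/17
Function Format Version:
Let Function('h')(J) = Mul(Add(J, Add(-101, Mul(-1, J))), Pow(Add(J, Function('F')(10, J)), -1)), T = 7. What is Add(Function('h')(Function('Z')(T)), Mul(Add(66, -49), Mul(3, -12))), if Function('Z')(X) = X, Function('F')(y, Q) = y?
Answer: Rational(-10505, 17) ≈ -617.94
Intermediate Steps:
Function('h')(J) = Mul(-101, Pow(Add(10, J), -1)) (Function('h')(J) = Mul(Add(J, Add(-101, Mul(-1, J))), Pow(Add(J, 10), -1)) = Mul(-101, Pow(Add(10, J), -1)))
Add(Function('h')(Function('Z')(T)), Mul(Add(66, -49), Mul(3, -12))) = Add(Mul(-101, Pow(Add(10, 7), -1)), Mul(Add(66, -49), Mul(3, -12))) = Add(Mul(-101, Pow(17, -1)), Mul(17, -36)) = Add(Mul(-101, Rational(1, 17)), -612) = Add(Rational(-101, 17), -612) = Rational(-10505, 17)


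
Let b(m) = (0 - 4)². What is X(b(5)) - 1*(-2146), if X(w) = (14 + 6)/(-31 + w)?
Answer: 6434/3 ≈ 2144.7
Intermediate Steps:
b(m) = 16 (b(m) = (-4)² = 16)
X(w) = 20/(-31 + w)
X(b(5)) - 1*(-2146) = 20/(-31 + 16) - 1*(-2146) = 20/(-15) + 2146 = 20*(-1/15) + 2146 = -4/3 + 2146 = 6434/3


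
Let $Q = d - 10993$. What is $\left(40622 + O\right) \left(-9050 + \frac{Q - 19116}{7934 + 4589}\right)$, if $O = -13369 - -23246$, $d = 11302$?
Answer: $- \frac{5724160476543}{12523} \approx -4.5709 \cdot 10^{8}$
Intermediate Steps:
$Q = 309$ ($Q = 11302 - 10993 = 309$)
$O = 9877$ ($O = -13369 + 23246 = 9877$)
$\left(40622 + O\right) \left(-9050 + \frac{Q - 19116}{7934 + 4589}\right) = \left(40622 + 9877\right) \left(-9050 + \frac{309 - 19116}{7934 + 4589}\right) = 50499 \left(-9050 - \frac{18807}{12523}\right) = 50499 \left(- \frac{113351957}{12523}\right) = - \frac{5724160476543}{12523}$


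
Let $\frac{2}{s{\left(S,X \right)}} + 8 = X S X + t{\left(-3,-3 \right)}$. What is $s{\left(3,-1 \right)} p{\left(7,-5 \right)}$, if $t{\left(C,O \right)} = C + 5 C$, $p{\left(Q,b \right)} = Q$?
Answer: $- \frac{14}{23} \approx -0.6087$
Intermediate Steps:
$t{\left(C,O \right)} = 6 C$
$s{\left(S,X \right)} = \frac{2}{-26 + S X^{2}}$ ($s{\left(S,X \right)} = \frac{2}{-8 + \left(X S X + 6 \left(-3\right)\right)} = \frac{2}{-8 + \left(S X X - 18\right)} = \frac{2}{-8 + \left(S X^{2} - 18\right)} = \frac{2}{-8 + \left(-18 + S X^{2}\right)} = \frac{2}{-26 + S X^{2}}$)
$s{\left(3,-1 \right)} p{\left(7,-5 \right)} = \frac{2}{-26 + 3 \left(-1\right)^{2}} \cdot 7 = \frac{2}{-26 + 3 \cdot 1} \cdot 7 = \frac{2}{-26 + 3} \cdot 7 = \frac{2}{-23} \cdot 7 = 2 \left(- \frac{1}{23}\right) 7 = \left(- \frac{2}{23}\right) 7 = - \frac{14}{23}$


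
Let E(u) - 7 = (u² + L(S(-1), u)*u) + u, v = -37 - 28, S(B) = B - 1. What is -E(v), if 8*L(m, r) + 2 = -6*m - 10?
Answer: -4167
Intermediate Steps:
S(B) = -1 + B
L(m, r) = -3/2 - 3*m/4 (L(m, r) = -¼ + (-6*m - 10)/8 = -¼ + (-10 - 6*m)/8 = -¼ + (-5/4 - 3*m/4) = -3/2 - 3*m/4)
v = -65
E(u) = 7 + u + u² (E(u) = 7 + ((u² + (-3/2 - 3*(-1 - 1)/4)*u) + u) = 7 + ((u² + (-3/2 - ¾*(-2))*u) + u) = 7 + ((u² + (-3/2 + 3/2)*u) + u) = 7 + ((u² + 0*u) + u) = 7 + ((u² + 0) + u) = 7 + (u² + u) = 7 + (u + u²) = 7 + u + u²)
-E(v) = -(7 - 65 + (-65)²) = -(7 - 65 + 4225) = -1*4167 = -4167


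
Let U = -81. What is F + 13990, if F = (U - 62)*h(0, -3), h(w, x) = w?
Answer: 13990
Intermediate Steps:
F = 0 (F = (-81 - 62)*0 = -143*0 = 0)
F + 13990 = 0 + 13990 = 13990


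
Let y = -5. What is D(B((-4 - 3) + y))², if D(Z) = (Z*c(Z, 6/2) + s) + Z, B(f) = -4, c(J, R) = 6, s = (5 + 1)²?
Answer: 64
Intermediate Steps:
s = 36 (s = 6² = 36)
D(Z) = 36 + 7*Z (D(Z) = (Z*6 + 36) + Z = (6*Z + 36) + Z = (36 + 6*Z) + Z = 36 + 7*Z)
D(B((-4 - 3) + y))² = (36 + 7*(-4))² = (36 - 28)² = 8² = 64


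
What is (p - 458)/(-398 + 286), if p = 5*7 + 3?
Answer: 15/4 ≈ 3.7500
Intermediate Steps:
p = 38 (p = 35 + 3 = 38)
(p - 458)/(-398 + 286) = (38 - 458)/(-398 + 286) = -420/(-112) = -420*(-1/112) = 15/4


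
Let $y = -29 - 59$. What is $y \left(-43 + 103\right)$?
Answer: $-5280$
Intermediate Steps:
$y = -88$ ($y = -29 - 59 = -88$)
$y \left(-43 + 103\right) = - 88 \left(-43 + 103\right) = \left(-88\right) 60 = -5280$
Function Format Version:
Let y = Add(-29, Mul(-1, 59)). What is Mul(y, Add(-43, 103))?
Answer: -5280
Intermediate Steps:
y = -88 (y = Add(-29, -59) = -88)
Mul(y, Add(-43, 103)) = Mul(-88, Add(-43, 103)) = Mul(-88, 60) = -5280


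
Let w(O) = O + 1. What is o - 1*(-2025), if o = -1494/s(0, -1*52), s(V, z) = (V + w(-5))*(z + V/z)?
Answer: 209853/104 ≈ 2017.8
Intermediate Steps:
w(O) = 1 + O
s(V, z) = (-4 + V)*(z + V/z) (s(V, z) = (V + (1 - 5))*(z + V/z) = (V - 4)*(z + V/z) = (-4 + V)*(z + V/z))
o = -747/104 (o = -1494*(-52/(0² - 4*0 + (-1*52)²*(-4 + 0))) = -1494*(-52/(0 + 0 + (-52)²*(-4))) = -1494*(-52/(0 + 0 + 2704*(-4))) = -1494*(-52/(0 + 0 - 10816)) = -1494/((-1/52*(-10816))) = -1494/208 = -1494*1/208 = -747/104 ≈ -7.1827)
o - 1*(-2025) = -747/104 - 1*(-2025) = -747/104 + 2025 = 209853/104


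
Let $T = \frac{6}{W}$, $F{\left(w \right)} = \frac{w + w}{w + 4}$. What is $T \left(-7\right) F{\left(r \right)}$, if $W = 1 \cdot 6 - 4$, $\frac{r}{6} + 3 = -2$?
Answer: $- \frac{630}{13} \approx -48.462$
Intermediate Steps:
$r = -30$ ($r = -18 + 6 \left(-2\right) = -18 - 12 = -30$)
$F{\left(w \right)} = \frac{2 w}{4 + w}$
$W = 2$ ($W = 6 - 4 = 2$)
$T = 3$ ($T = \frac{6}{2} = 6 \cdot \frac{1}{2} = 3$)
$T \left(-7\right) F{\left(r \right)} = 3 \left(-7\right) 2 \left(-30\right) \frac{1}{4 - 30} = - 21 \cdot 2 \left(-30\right) \frac{1}{-26} = - 21 \cdot 2 \left(-30\right) \left(- \frac{1}{26}\right) = \left(-21\right) \frac{30}{13} = - \frac{630}{13}$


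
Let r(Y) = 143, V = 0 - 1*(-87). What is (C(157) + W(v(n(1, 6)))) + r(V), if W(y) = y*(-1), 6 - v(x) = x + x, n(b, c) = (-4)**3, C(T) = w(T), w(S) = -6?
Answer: 3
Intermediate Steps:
V = 87 (V = 0 + 87 = 87)
C(T) = -6
n(b, c) = -64
v(x) = 6 - 2*x (v(x) = 6 - (x + x) = 6 - 2*x)
W(y) = -y
(C(157) + W(v(n(1, 6)))) + r(V) = (-6 - (6 - 2*(-64))) + 143 = (-6 - (6 + 128)) + 143 = (-6 - 1*134) + 143 = (-6 - 134) + 143 = -140 + 143 = 3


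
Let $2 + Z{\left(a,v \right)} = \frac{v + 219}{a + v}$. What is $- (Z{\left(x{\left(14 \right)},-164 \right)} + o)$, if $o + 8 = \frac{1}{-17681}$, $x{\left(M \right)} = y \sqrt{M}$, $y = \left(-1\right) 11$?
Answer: $\frac{2307736721}{222798281} - \frac{605 \sqrt{14}}{25202} \approx 10.268$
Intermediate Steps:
$y = -11$
$x{\left(M \right)} = - 11 \sqrt{M}$
$Z{\left(a,v \right)} = -2 + \frac{219 + v}{a + v}$ ($Z{\left(a,v \right)} = -2 + \frac{v + 219}{a + v} = -2 + \frac{219 + v}{a + v}$)
$o = - \frac{141449}{17681}$ ($o = -8 + \frac{1}{-17681} = -8 - \frac{1}{17681} = - \frac{141449}{17681} \approx -8.0001$)
$- (Z{\left(x{\left(14 \right)},-164 \right)} + o) = - (\frac{219 - -164 - 2 \left(- 11 \sqrt{14}\right)}{- 11 \sqrt{14} - 164} - \frac{141449}{17681}) = - (\frac{219 + 164 + 22 \sqrt{14}}{-164 - 11 \sqrt{14}} - \frac{141449}{17681}) = - (\frac{383 + 22 \sqrt{14}}{-164 - 11 \sqrt{14}} - \frac{141449}{17681}) = - (- \frac{141449}{17681} + \frac{383 + 22 \sqrt{14}}{-164 - 11 \sqrt{14}}) = \frac{141449}{17681} - \frac{383 + 22 \sqrt{14}}{-164 - 11 \sqrt{14}}$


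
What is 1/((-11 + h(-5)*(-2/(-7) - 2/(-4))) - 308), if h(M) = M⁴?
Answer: 14/2409 ≈ 0.0058115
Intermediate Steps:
1/((-11 + h(-5)*(-2/(-7) - 2/(-4))) - 308) = 1/((-11 + (-5)⁴*(-2/(-7) - 2/(-4))) - 308) = 1/((-11 + 625*(-2*(-⅐) - 2*(-¼))) - 308) = 1/((-11 + 625*(2/7 + ½)) - 308) = 1/((-11 + 625*(11/14)) - 308) = 1/((-11 + 6875/14) - 308) = 1/(6721/14 - 308) = 1/(2409/14) = 14/2409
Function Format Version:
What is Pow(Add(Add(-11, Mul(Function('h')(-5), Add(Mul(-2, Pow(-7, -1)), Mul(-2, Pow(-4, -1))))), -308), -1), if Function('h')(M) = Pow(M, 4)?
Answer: Rational(14, 2409) ≈ 0.0058115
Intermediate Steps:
Pow(Add(Add(-11, Mul(Function('h')(-5), Add(Mul(-2, Pow(-7, -1)), Mul(-2, Pow(-4, -1))))), -308), -1) = Pow(Add(Add(-11, Mul(Pow(-5, 4), Add(Mul(-2, Pow(-7, -1)), Mul(-2, Pow(-4, -1))))), -308), -1) = Pow(Add(Add(-11, Mul(625, Add(Mul(-2, Rational(-1, 7)), Mul(-2, Rational(-1, 4))))), -308), -1) = Pow(Add(Add(-11, Mul(625, Add(Rational(2, 7), Rational(1, 2)))), -308), -1) = Pow(Add(Add(-11, Mul(625, Rational(11, 14))), -308), -1) = Pow(Add(Add(-11, Rational(6875, 14)), -308), -1) = Pow(Add(Rational(6721, 14), -308), -1) = Pow(Rational(2409, 14), -1) = Rational(14, 2409)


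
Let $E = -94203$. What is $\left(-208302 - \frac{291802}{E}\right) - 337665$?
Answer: $- \frac{51431437499}{94203} \approx -5.4596 \cdot 10^{5}$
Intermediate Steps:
$\left(-208302 - \frac{291802}{E}\right) - 337665 = \left(-208302 - \frac{291802}{-94203}\right) - 337665 = \left(-208302 - - \frac{291802}{94203}\right) - 337665 = \left(-208302 + \frac{291802}{94203}\right) - 337665 = - \frac{19622381504}{94203} - 337665 = - \frac{51431437499}{94203}$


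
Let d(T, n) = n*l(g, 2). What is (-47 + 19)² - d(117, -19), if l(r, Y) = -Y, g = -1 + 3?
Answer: 746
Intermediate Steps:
g = 2
d(T, n) = -2*n (d(T, n) = n*(-1*2) = n*(-2) = -2*n)
(-47 + 19)² - d(117, -19) = (-47 + 19)² - (-2)*(-19) = (-28)² - 1*38 = 784 - 38 = 746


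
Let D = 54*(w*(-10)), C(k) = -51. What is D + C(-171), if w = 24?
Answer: -13011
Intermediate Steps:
D = -12960 (D = 54*(24*(-10)) = 54*(-240) = -12960)
D + C(-171) = -12960 - 51 = -13011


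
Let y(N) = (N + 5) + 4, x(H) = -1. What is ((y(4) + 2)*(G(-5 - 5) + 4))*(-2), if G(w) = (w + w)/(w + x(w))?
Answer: -1920/11 ≈ -174.55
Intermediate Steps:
y(N) = 9 + N (y(N) = (5 + N) + 4 = 9 + N)
G(w) = 2*w/(-1 + w) (G(w) = (w + w)/(w - 1) = (2*w)/(-1 + w) = 2*w/(-1 + w))
((y(4) + 2)*(G(-5 - 5) + 4))*(-2) = (((9 + 4) + 2)*(2*(-5 - 5)/(-1 + (-5 - 5)) + 4))*(-2) = ((13 + 2)*(2*(-10)/(-1 - 10) + 4))*(-2) = (15*(2*(-10)/(-11) + 4))*(-2) = (15*(2*(-10)*(-1/11) + 4))*(-2) = (15*(20/11 + 4))*(-2) = (15*(64/11))*(-2) = (960/11)*(-2) = -1920/11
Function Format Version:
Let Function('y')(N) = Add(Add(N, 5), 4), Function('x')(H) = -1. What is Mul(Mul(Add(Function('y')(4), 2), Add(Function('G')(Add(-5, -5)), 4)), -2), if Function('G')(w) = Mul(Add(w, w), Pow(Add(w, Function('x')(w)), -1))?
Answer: Rational(-1920, 11) ≈ -174.55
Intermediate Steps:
Function('y')(N) = Add(9, N) (Function('y')(N) = Add(Add(5, N), 4) = Add(9, N))
Function('G')(w) = Mul(2, w, Pow(Add(-1, w), -1)) (Function('G')(w) = Mul(Add(w, w), Pow(Add(w, -1), -1)) = Mul(Mul(2, w), Pow(Add(-1, w), -1)) = Mul(2, w, Pow(Add(-1, w), -1)))
Mul(Mul(Add(Function('y')(4), 2), Add(Function('G')(Add(-5, -5)), 4)), -2) = Mul(Mul(Add(Add(9, 4), 2), Add(Mul(2, Add(-5, -5), Pow(Add(-1, Add(-5, -5)), -1)), 4)), -2) = Mul(Mul(Add(13, 2), Add(Mul(2, -10, Pow(Add(-1, -10), -1)), 4)), -2) = Mul(Mul(15, Add(Mul(2, -10, Pow(-11, -1)), 4)), -2) = Mul(Mul(15, Add(Mul(2, -10, Rational(-1, 11)), 4)), -2) = Mul(Mul(15, Add(Rational(20, 11), 4)), -2) = Mul(Mul(15, Rational(64, 11)), -2) = Mul(Rational(960, 11), -2) = Rational(-1920, 11)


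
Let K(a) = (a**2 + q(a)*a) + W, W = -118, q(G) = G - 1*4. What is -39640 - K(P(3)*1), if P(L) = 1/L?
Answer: -355688/9 ≈ -39521.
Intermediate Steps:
q(G) = -4 + G (q(G) = G - 4 = -4 + G)
K(a) = -118 + a**2 + a*(-4 + a) (K(a) = (a**2 + (-4 + a)*a) - 118 = (a**2 + a*(-4 + a)) - 118 = -118 + a**2 + a*(-4 + a))
-39640 - K(P(3)*1) = -39640 - (-118 + (1/3)**2 + (1/3)*(-4 + 1/3)) = -39640 - (-118 + ((1/3)*1)**2 + ((1/3)*1)*(-4 + (1/3)*1)) = -39640 - (-118 + (1/3)**2 + (-4 + 1/3)/3) = -39640 - (-118 + 1/9 + (1/3)*(-11/3)) = -39640 - (-118 + 1/9 - 11/9) = -39640 - 1*(-1072/9) = -39640 + 1072/9 = -355688/9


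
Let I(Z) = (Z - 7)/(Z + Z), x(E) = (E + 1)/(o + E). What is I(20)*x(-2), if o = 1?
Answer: 13/40 ≈ 0.32500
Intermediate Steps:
x(E) = 1 (x(E) = (E + 1)/(1 + E) = (1 + E)/(1 + E) = 1)
I(Z) = (-7 + Z)/(2*Z) (I(Z) = (-7 + Z)/((2*Z)) = (-7 + Z)*(1/(2*Z)) = (-7 + Z)/(2*Z))
I(20)*x(-2) = ((½)*(-7 + 20)/20)*1 = ((½)*(1/20)*13)*1 = (13/40)*1 = 13/40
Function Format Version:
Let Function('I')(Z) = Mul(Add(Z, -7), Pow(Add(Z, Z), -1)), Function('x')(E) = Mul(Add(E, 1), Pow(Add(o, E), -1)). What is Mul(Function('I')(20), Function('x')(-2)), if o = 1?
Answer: Rational(13, 40) ≈ 0.32500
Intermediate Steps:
Function('x')(E) = 1 (Function('x')(E) = Mul(Add(E, 1), Pow(Add(1, E), -1)) = Mul(Add(1, E), Pow(Add(1, E), -1)) = 1)
Function('I')(Z) = Mul(Rational(1, 2), Pow(Z, -1), Add(-7, Z)) (Function('I')(Z) = Mul(Add(-7, Z), Pow(Mul(2, Z), -1)) = Mul(Add(-7, Z), Mul(Rational(1, 2), Pow(Z, -1))) = Mul(Rational(1, 2), Pow(Z, -1), Add(-7, Z)))
Mul(Function('I')(20), Function('x')(-2)) = Mul(Mul(Rational(1, 2), Pow(20, -1), Add(-7, 20)), 1) = Mul(Mul(Rational(1, 2), Rational(1, 20), 13), 1) = Mul(Rational(13, 40), 1) = Rational(13, 40)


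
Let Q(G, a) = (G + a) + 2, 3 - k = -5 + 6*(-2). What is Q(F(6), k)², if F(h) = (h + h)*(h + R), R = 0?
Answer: 8836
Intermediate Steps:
F(h) = 2*h² (F(h) = (h + h)*(h + 0) = (2*h)*h = 2*h²)
k = 20 (k = 3 - (-5 + 6*(-2)) = 3 - (-5 - 12) = 3 - 1*(-17) = 3 + 17 = 20)
Q(G, a) = 2 + G + a
Q(F(6), k)² = (2 + 2*6² + 20)² = (2 + 2*36 + 20)² = (2 + 72 + 20)² = 94² = 8836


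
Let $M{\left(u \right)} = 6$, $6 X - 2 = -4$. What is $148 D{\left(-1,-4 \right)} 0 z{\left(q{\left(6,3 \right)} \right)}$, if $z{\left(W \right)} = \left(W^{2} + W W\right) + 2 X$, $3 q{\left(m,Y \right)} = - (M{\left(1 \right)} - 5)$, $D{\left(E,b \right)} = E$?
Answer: $0$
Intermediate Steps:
$X = - \frac{1}{3}$ ($X = \frac{1}{3} + \frac{1}{6} \left(-4\right) = \frac{1}{3} - \frac{2}{3} = - \frac{1}{3} \approx -0.33333$)
$q{\left(m,Y \right)} = - \frac{1}{3}$ ($q{\left(m,Y \right)} = \frac{\left(-1\right) \left(6 - 5\right)}{3} = \frac{\left(-1\right) 1}{3} = \frac{1}{3} \left(-1\right) = - \frac{1}{3}$)
$z{\left(W \right)} = - \frac{2}{3} + 2 W^{2}$ ($z{\left(W \right)} = \left(W^{2} + W W\right) + 2 \left(- \frac{1}{3}\right) = \left(W^{2} + W^{2}\right) - \frac{2}{3} = 2 W^{2} - \frac{2}{3} = - \frac{2}{3} + 2 W^{2}$)
$148 D{\left(-1,-4 \right)} 0 z{\left(q{\left(6,3 \right)} \right)} = 148 \left(\left(-1\right) 0\right) \left(- \frac{2}{3} + 2 \left(- \frac{1}{3}\right)^{2}\right) = 148 \cdot 0 \left(- \frac{2}{3} + 2 \cdot \frac{1}{9}\right) = 0 \left(- \frac{2}{3} + \frac{2}{9}\right) = 0 \left(- \frac{4}{9}\right) = 0$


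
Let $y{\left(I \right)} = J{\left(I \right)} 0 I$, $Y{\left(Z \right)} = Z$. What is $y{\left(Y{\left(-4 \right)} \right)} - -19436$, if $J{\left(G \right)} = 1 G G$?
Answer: $19436$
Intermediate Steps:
$J{\left(G \right)} = G^{2}$ ($J{\left(G \right)} = G G = G^{2}$)
$y{\left(I \right)} = 0$ ($y{\left(I \right)} = I^{2} \cdot 0 I = 0 I = 0$)
$y{\left(Y{\left(-4 \right)} \right)} - -19436 = 0 - -19436 = 0 + 19436 = 19436$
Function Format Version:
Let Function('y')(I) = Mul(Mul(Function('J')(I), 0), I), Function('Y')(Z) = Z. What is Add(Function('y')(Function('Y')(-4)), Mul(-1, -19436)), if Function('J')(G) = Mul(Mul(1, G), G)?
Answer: 19436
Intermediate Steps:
Function('J')(G) = Pow(G, 2) (Function('J')(G) = Mul(G, G) = Pow(G, 2))
Function('y')(I) = 0 (Function('y')(I) = Mul(Mul(Pow(I, 2), 0), I) = Mul(0, I) = 0)
Add(Function('y')(Function('Y')(-4)), Mul(-1, -19436)) = Add(0, Mul(-1, -19436)) = Add(0, 19436) = 19436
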